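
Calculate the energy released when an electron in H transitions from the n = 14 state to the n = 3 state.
1.442 eV

The energy levels are E_n = -13.6057 eV / n².

Energy at n = 14: E_14 = -13.6057 / 14² = -0.069417 eV
Energy at n = 3: E_3 = -13.6057 / 3² = -1.511744 eV

For emission (electron falling to lower state), the photon energy is:
E_photon = E_14 - E_3 = |-0.069417 - (-1.511744)|
E_photon = 1.442 eV

This energy is carried away by the emitted photon.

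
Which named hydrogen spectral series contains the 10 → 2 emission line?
Balmer series

The spectral series in hydrogen are named based on the final (lower) energy level:
- Lyman series: n_final = 1 (ultraviolet)
- Balmer series: n_final = 2 (visible/near-UV)
- Paschen series: n_final = 3 (infrared)
- Brackett series: n_final = 4 (infrared)
- Pfund series: n_final = 5 (far infrared)

Since this transition ends at n = 2, it belongs to the Balmer series.

For reference, this 10 → 2 line has photon energy
ΔE = 13.6057 eV × (1/2² - 1/10²) = 3.26536800 eV,
corresponding to wavelength λ = hc/ΔE = 1239.84 eV·nm / 3.26536800 eV = 379.6938 nm in the visible/near-UV region.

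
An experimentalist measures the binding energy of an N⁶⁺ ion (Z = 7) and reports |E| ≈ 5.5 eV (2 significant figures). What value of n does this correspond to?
n = 11

The exact energy levels follow E_n = -13.6057 Z² / n² eV with Z = 7.

The measured value (-5.5 eV) is reported to only 2 significant figures, so we must test candidate n values and see which one matches to that precision.

Candidate energies:
  n = 9:  E = -13.6057 × 7² / 9² = -8.23061 eV
  n = 10:  E = -13.6057 × 7² / 10² = -6.66679 eV
  n = 11:  E = -13.6057 × 7² / 11² = -5.50975 eV  ← matches
  n = 12:  E = -13.6057 × 7² / 12² = -4.62972 eV
  n = 13:  E = -13.6057 × 7² / 13² = -3.94485 eV

Checking against the measurement of -5.5 eV (2 sig figs), only n = 11 agrees:
E_11 = -5.50975 eV, which rounds to -5.5 eV ✓

Therefore n = 11.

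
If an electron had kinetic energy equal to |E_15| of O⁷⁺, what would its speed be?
1.1668e+06 m/s (or 0.389192% of c)

The binding energy at n = 15 for O⁷⁺ is:
E_15 = -13.6057 × 8²/15² = -3.87006578 eV
|E_15| = 3.87006578 eV

Convert to Joules:
KE = 3.87006578 eV × (1.602177 × 10⁻¹⁹ J/eV) = 6.200530e-19 J

Using KE = ½mv²:
v = √(2·KE/m_e)
v = √(2 × 6.200530e-19 J / 9.10938 × 10⁻³¹ kg)
v = 1.1668e+06 m/s

This is approximately 0.389192% the speed of light.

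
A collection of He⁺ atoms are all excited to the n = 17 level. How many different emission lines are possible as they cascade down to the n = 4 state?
91

The electron can occupy levels n = 4, 5, ..., 17 during de-excitation — that is m = 17 - 4 + 1 = 14 distinct levels.

The number of distinct spectral lines equals the number of ways to choose 2 of these m levels (each pair gives one possible emission transition):

Number of lines = m(m-1)/2 = 14×13/2 = 91

These correspond to all possible transitions between the 14 levels:
17 → 16, 17 → 15, 17 → 14, 17 → 13, 17 → 12, 17 → 11, 17 → 10, 17 → 9...

Each transition produces a photon with a unique energy (and thus wavelength). This count does not depend on Z.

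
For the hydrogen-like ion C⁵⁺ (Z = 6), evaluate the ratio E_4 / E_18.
20.2500

Using E_n = -13.6057 Z² / n² eV with Z = 6:

E_4 = -13.6057 × 6² / 4² = -489.8052 / 16 = -30.6128250000 eV
E_18 = -13.6057 × 6² / 18² = -489.8052 / 324 = -1.5117444444 eV

The ratio is:
E_4/E_18 = (-30.6128250000) / (-1.5117444444)
E_4/E_18 = (-489.8052/16) / (-489.8052/324)
E_4/E_18 = 324/16
E_4/E_18 = 20.2500
(Note: the Z² factors cancel in the ratio.)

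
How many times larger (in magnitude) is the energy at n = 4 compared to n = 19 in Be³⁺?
22.5625

Using E_n = -13.6057 Z² / n² eV with Z = 4:

E_4 = -13.6057 × 4² / 4² = -217.6912 / 16 = -13.605700000 eV
E_19 = -13.6057 × 4² / 19² = -217.6912 / 361 = -0.603022715 eV

The ratio is:
E_4/E_19 = (-13.605700000) / (-0.603022715)
E_4/E_19 = (-217.6912/16) / (-217.6912/361)
E_4/E_19 = 361/16
E_4/E_19 = 22.5625
(Note: the Z² factors cancel in the ratio.)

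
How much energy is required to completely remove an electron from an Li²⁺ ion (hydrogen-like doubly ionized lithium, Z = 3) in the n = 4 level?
7.6532 eV

The ionization energy is the energy needed to remove the electron completely (n → ∞).

For a hydrogen-like ion with Z = 3, E_n = -13.6057 Z² / n² eV.

At n = 4: E_4 = -13.6057 × 3² / 4² = -7.6532063 eV
At n = ∞: E_∞ = 0 eV

Ionization energy = E_∞ - E_4 = 0 - (-7.6532063) = 7.6532063 eV
Ionization energy ≈ 7.6532 eV

This is also called the binding energy of the electron in state n = 4.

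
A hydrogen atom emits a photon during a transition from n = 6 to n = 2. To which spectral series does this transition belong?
Balmer series

The spectral series in hydrogen are named based on the final (lower) energy level:
- Lyman series: n_final = 1 (ultraviolet)
- Balmer series: n_final = 2 (visible/near-UV)
- Paschen series: n_final = 3 (infrared)
- Brackett series: n_final = 4 (infrared)
- Pfund series: n_final = 5 (far infrared)

Since this transition ends at n = 2, it belongs to the Balmer series.

For reference, this 6 → 2 line has photon energy
ΔE = 13.6057 eV × (1/2² - 1/6²) = 3.02348889 eV,
corresponding to wavelength λ = hc/ΔE = 1239.84 eV·nm / 3.02348889 eV = 410.0693 nm in the visible/near-UV region.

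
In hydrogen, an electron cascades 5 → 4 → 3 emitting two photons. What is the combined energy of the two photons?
0.9675 eV

The energy levels of hydrogen are E_n = -13.6057 / n² eV.

First transition (5 → 4):
ΔE₁ = |E_4 - E_5|
ΔE₁ = |-0.8503562500 - (-0.5442280000)| = 0.3061283 eV

Second transition (4 → 3):
ΔE₂ = |E_3 - E_4|
ΔE₂ = |-1.5117444444 - (-0.8503562500)| = 0.6613882 eV

Total energy released:
E_total = ΔE₁ + ΔE₂ = 0.3061283 + 0.6613882 = 0.9675 eV

Note: This equals the direct transition 5 → 3: 0.9675 eV ✓
Energy is conserved regardless of the path taken.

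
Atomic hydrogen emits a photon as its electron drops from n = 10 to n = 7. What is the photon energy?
0.1416 eV

The energy levels are E_n = -13.6057 eV / n².

Energy at n = 10: E_10 = -13.6057 / 10² = -0.1360570 eV
Energy at n = 7: E_7 = -13.6057 / 7² = -0.2776673 eV

For emission (electron falling to lower state), the photon energy is:
E_photon = E_10 - E_7 = |-0.1360570 - (-0.2776673)|
E_photon = 0.1416 eV

This energy is carried away by the emitted photon.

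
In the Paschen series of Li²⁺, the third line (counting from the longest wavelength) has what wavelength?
121.5020 nm

The lines of a series are numbered from the longest wavelength (smallest ΔE) outward; the third line is the transition from n = n_f + 3 to n_f.
The Paschen series has all transitions ending at n_f = 3.

For Li²⁺ (Z = 3), the third line (γ-line) is the jump from n = 6 to n = 3:
E_6 = -13.6057 × 3² / 6² = -3.4014250 eV
E_3 = -13.6057 × 3² / 3² = -13.6057000 eV
ΔE = E_6 - E_3 = 10.2042750 eV

λ = hc/E = 1239.84 eV·nm / 10.2042750 eV
λ = 121.5020 nm

This is the γ-line of the Paschen series in Li²⁺.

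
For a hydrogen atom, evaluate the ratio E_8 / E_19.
5.640625

Using E_n = -13.6057 Z² / n² eV with Z = 1:

E_8 = -13.6057 / 8² = -13.6057 / 64 = -0.21258906250 eV
E_19 = -13.6057 / 19² = -13.6057 / 361 = -0.03768891967 eV

The ratio is:
E_8/E_19 = (-0.21258906250) / (-0.03768891967)
E_8/E_19 = (-13.6057/64) / (-13.6057/361)
E_8/E_19 = 361/64
E_8/E_19 = 5.640625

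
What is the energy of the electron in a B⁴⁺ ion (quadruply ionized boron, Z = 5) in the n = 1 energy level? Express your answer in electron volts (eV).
-340.14250 eV

The energy levels of a hydrogen-like atom are given by:
E_n = -13.6057 Z² / n² eV  (with Z = 5 for B⁴⁺)

For n = 1:
E_1 = -13.6057 × 5² / 1²
E_1 = -13.6057 × 25 / 1
E_1 = -340.14250 eV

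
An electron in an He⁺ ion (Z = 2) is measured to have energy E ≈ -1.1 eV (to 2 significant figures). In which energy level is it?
n = 7

The exact energy levels follow E_n = -13.6057 Z² / n² eV with Z = 2.

The measured value (-1.1 eV) is reported to only 2 significant figures, so we must test candidate n values and see which one matches to that precision.

Candidate energies:
  n = 5:  E = -13.6057 × 2² / 5² = -2.17691 eV
  n = 6:  E = -13.6057 × 2² / 6² = -1.51174 eV
  n = 7:  E = -13.6057 × 2² / 7² = -1.11067 eV  ← matches
  n = 8:  E = -13.6057 × 2² / 8² = -0.85036 eV
  n = 9:  E = -13.6057 × 2² / 9² = -0.67189 eV

Checking against the measurement of -1.1 eV (2 sig figs), only n = 7 agrees:
E_7 = -1.11067 eV, which rounds to -1.1 eV ✓

Therefore n = 7.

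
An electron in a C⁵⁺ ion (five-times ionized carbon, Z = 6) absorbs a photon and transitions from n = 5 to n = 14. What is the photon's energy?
17.093 eV

The energy levels of a hydrogen-like atom are E_n = -13.6057 Z² eV / n².

Energy at n = 5: E_5 = -13.6057 × 6² / 5² = -19.592208 eV
Energy at n = 14: E_14 = -13.6057 × 6² / 14² = -2.499006 eV

The excitation energy is the difference:
ΔE = E_14 - E_5
ΔE = -2.499006 - (-19.592208)
ΔE = 17.093 eV

Since this is positive, energy must be absorbed (photon absorption).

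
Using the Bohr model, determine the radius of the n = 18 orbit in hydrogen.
17.1453 nm (or 171.4533 Å)

The Bohr radius formula is:
r_n = n² a₀ / Z

where a₀ = 0.0529177 nm is the Bohr radius.

For H (Z = 1) at n = 18:
r_18 = 18² × 0.0529177 nm / 1
r_18 = 324 × 0.0529177 nm / 1
r_18 = 17.14533 nm / 1
r_18 = 17.1453 nm

The electron orbits at approximately 17.1453 nm from the nucleus.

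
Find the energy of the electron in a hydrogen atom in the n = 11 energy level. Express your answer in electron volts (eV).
-0.1124 eV

The energy levels of a hydrogen-like atom are given by:
E_n = -13.6057 eV / n²

For n = 11:
E_11 = -13.6057 eV / 11²
E_11 = -13.6057 eV / 121
E_11 = -0.1124 eV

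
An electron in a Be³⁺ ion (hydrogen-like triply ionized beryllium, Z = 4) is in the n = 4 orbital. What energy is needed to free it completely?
13.61 eV

The ionization energy is the energy needed to remove the electron completely (n → ∞).

For a hydrogen-like ion with Z = 4, E_n = -13.6057 Z² / n² eV.

At n = 4: E_4 = -13.6057 × 4² / 4² = -13.60570 eV
At n = ∞: E_∞ = 0 eV

Ionization energy = E_∞ - E_4 = 0 - (-13.60570) = 13.60570 eV
Ionization energy ≈ 13.61 eV

This is also called the binding energy of the electron in state n = 4.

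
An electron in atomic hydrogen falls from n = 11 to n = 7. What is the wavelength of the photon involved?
7504.02 nm

First, find the transition energy using E_n = -13.6057 / n² eV:
E_11 = -13.6057 / 11² = -0.11244380 eV
E_7 = -13.6057 / 7² = -0.27766735 eV

Photon energy: |ΔE| = |E_7 - E_11| = 0.16522355 eV

Convert to wavelength using E = hc/λ with hc = 1239.84 eV·nm:
λ = hc/E = 1239.84 eV·nm / 0.16522355 eV
λ = 7504.02 nm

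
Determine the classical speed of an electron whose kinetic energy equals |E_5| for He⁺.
8.751e+05 m/s (or 0.29189% of c)

The binding energy at n = 5 for He⁺ is:
E_5 = -13.6057 × 2²/5² = -2.1769120 eV
|E_5| = 2.1769120 eV

Convert to Joules:
KE = 2.1769120 eV × (1.602177 × 10⁻¹⁹ J/eV) = 3.48780e-19 J

Using KE = ½mv²:
v = √(2·KE/m_e)
v = √(2 × 3.48780e-19 J / 9.10938 × 10⁻³¹ kg)
v = 8.751e+05 m/s

This is approximately 0.29189% the speed of light.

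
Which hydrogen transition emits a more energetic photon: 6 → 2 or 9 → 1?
9 → 1

Calculate the energy for each transition:

Transition 6 → 2:
ΔE₁ = |E_2 - E_6| = |-13.6057/2² - (-13.6057/6²)|
ΔE₁ = |-3.401425000 - (-0.377936111)| = 3.023489 eV

Transition 9 → 1:
ΔE₂ = |E_1 - E_9| = |-13.6057/1² - (-13.6057/9²)|
ΔE₂ = |-13.605700000 - (-0.167971605)| = 13.437728 eV

Since 13.437728 eV > 3.023489 eV, the transition 9 → 1 emits the more energetic photon.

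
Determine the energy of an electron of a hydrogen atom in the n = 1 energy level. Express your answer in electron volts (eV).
-13.6057 eV

The energy levels of a hydrogen-like atom are given by:
E_n = -13.6057 eV / n²

For n = 1:
E_1 = -13.6057 eV / 1²
E_1 = -13.6057 eV / 1
E_1 = -13.6057 eV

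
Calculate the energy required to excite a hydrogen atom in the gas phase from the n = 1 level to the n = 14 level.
13.536 eV

The energy levels of a hydrogen-like atom are E_n = -13.6057 eV / n².

Energy at n = 1: E_1 = -13.6057 / 1² = -13.605700 eV
Energy at n = 14: E_14 = -13.6057 / 14² = -0.069417 eV

The excitation energy is the difference:
ΔE = E_14 - E_1
ΔE = -0.069417 - (-13.605700)
ΔE = 13.536 eV

Since this is positive, energy must be absorbed (photon absorption).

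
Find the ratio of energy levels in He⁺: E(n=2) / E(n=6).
9.00

Using E_n = -13.6057 Z² / n² eV with Z = 2:

E_2 = -13.6057 × 2² / 2² = -54.4228 / 4 = -13.60570000 eV
E_6 = -13.6057 × 2² / 6² = -54.4228 / 36 = -1.51174444 eV

The ratio is:
E_2/E_6 = (-13.60570000) / (-1.51174444)
E_2/E_6 = (-54.4228/4) / (-54.4228/36)
E_2/E_6 = 36/4
E_2/E_6 = 9.00
(Note: the Z² factors cancel in the ratio.)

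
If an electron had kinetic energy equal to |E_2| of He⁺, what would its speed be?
2.18769e+06 m/s (or 0.730% of c)

The binding energy at n = 2 for He⁺ is:
E_2 = -13.6057 × 2²/2² = -13.6057000 eV
|E_2| = 13.6057000 eV

Convert to Joules:
KE = 13.6057000 eV × (1.602177 × 10⁻¹⁹ J/eV) = 2.1798740e-18 J

Using KE = ½mv²:
v = √(2·KE/m_e)
v = √(2 × 2.1798740e-18 J / 9.10938 × 10⁻³¹ kg)
v = 2.18769e+06 m/s

This is approximately 0.730% the speed of light.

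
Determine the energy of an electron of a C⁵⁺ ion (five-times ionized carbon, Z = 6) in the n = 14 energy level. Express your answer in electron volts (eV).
-2.4990 eV

The energy levels of a hydrogen-like atom are given by:
E_n = -13.6057 Z² / n² eV  (with Z = 6 for C⁵⁺)

For n = 14:
E_14 = -13.6057 × 6² / 14²
E_14 = -13.6057 × 36 / 196
E_14 = -2.4990 eV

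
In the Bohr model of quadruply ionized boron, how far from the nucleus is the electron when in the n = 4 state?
0.1693 nm (or 1.6934 Å)

The Bohr radius formula is:
r_n = n² a₀ / Z

where a₀ = 0.0529177 nm is the Bohr radius.

For B⁴⁺ (Z = 5) at n = 4:
r_4 = 4² × 0.0529177 nm / 5
r_4 = 16 × 0.0529177 nm / 5
r_4 = 0.84668 nm / 5
r_4 = 0.1693 nm

The electron orbits at approximately 0.1693 nm from the nucleus.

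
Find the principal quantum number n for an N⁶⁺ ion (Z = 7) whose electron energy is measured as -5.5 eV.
n = 11

The exact energy levels follow E_n = -13.6057 Z² / n² eV with Z = 7.

The measured value (-5.5 eV) is reported to only 2 significant figures, so we must test candidate n values and see which one matches to that precision.

Candidate energies:
  n = 9:  E = -13.6057 × 7² / 9² = -8.23061 eV
  n = 10:  E = -13.6057 × 7² / 10² = -6.66679 eV
  n = 11:  E = -13.6057 × 7² / 11² = -5.50975 eV  ← matches
  n = 12:  E = -13.6057 × 7² / 12² = -4.62972 eV
  n = 13:  E = -13.6057 × 7² / 13² = -3.94485 eV

Checking against the measurement of -5.5 eV (2 sig figs), only n = 11 agrees:
E_11 = -5.50975 eV, which rounds to -5.5 eV ✓

Therefore n = 11.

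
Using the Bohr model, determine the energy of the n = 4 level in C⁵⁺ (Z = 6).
-30.613 eV

For hydrogen-like ions, the energy levels scale with Z²:
E_n = -13.6057 Z² / n² eV

For C⁵⁺ (Z = 6) at n = 4:
E_4 = -13.6057 × 6² / 4²
E_4 = -13.6057 × 36 / 16
E_4 = -489.8052 / 16
E_4 = -30.613 eV

The energy is 36 times more negative than hydrogen at the same n due to the stronger nuclear charge.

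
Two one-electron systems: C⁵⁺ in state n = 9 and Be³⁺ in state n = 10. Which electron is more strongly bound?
C⁵⁺ at n = 9 (E = -6.046978 eV)

Using E_n = -13.6057 Z² / n² eV:

C⁵⁺ (Z = 6) at n = 9:
E = -13.6057 × 6² / 9² = -13.6057 × 36 / 81 = -6.046977778 eV

Be³⁺ (Z = 4) at n = 10:
E = -13.6057 × 4² / 10² = -13.6057 × 16 / 100 = -2.176912000 eV

Since -6.046977778 eV < -2.176912000 eV,
C⁵⁺ at n = 9 is more tightly bound (requires more energy to ionize).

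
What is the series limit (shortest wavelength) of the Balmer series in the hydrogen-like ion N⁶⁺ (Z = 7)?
7.439 nm

The series limit corresponds to the transition from n = ∞ to n = 2.
This is the highest energy (shortest wavelength) transition in the Balmer series.

E_∞ = 0 eV
E_2 = -13.6057 × 7² / 2² = -166.66983 eV

Energy at series limit:
ΔE = E_∞ - E_2 = 0 - (-166.66983) = 166.66983 eV
λ = hc/E = 1239.84 eV·nm / 166.66983 eV = 7.439 nm

This energy equals the ionization energy from the n = 2 state of N⁶⁺.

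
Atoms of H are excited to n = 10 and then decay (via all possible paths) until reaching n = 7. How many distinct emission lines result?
6

The electron can occupy levels n = 7, 8, ..., 10 during de-excitation — that is m = 10 - 7 + 1 = 4 distinct levels.

The number of distinct spectral lines equals the number of ways to choose 2 of these m levels (each pair gives one possible emission transition):

Number of lines = m(m-1)/2 = 4×3/2 = 6

These correspond to all possible transitions between the 4 levels:
10 → 9, 10 → 8, 10 → 7, 9 → 8, 9 → 7, 8 → 7

Each transition produces a photon with a unique energy (and thus wavelength). This count does not depend on Z.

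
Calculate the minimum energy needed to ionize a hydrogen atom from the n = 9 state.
0.17 eV

The ionization energy is the energy needed to remove the electron completely (n → ∞).

For hydrogen, E_n = -13.6057 eV / n².

At n = 9: E_9 = -13.6057 / 9² = -0.16797 eV
At n = ∞: E_∞ = 0 eV

Ionization energy = E_∞ - E_9 = 0 - (-0.16797) = 0.16797 eV
Ionization energy ≈ 0.17 eV

This is also called the binding energy of the electron in state n = 9.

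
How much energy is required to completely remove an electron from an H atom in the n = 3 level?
1.512 eV

The ionization energy is the energy needed to remove the electron completely (n → ∞).

For hydrogen, E_n = -13.6057 eV / n².

At n = 3: E_3 = -13.6057 / 3² = -1.511744 eV
At n = ∞: E_∞ = 0 eV

Ionization energy = E_∞ - E_3 = 0 - (-1.511744) = 1.511744 eV
Ionization energy ≈ 1.512 eV

This is also called the binding energy of the electron in state n = 3.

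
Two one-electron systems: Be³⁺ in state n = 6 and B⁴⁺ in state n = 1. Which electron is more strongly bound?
B⁴⁺ at n = 1 (E = -340.142500 eV)

Using E_n = -13.6057 Z² / n² eV:

Be³⁺ (Z = 4) at n = 6:
E = -13.6057 × 4² / 6² = -13.6057 × 16 / 36 = -6.046977778 eV

B⁴⁺ (Z = 5) at n = 1:
E = -13.6057 × 5² / 1² = -13.6057 × 25 / 1 = -340.142500000 eV

Since -340.142500000 eV < -6.046977778 eV,
B⁴⁺ at n = 1 is more tightly bound (requires more energy to ionize).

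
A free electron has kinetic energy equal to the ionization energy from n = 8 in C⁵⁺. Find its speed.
1.64077e+06 m/s (or 0.5473% of c)

The binding energy at n = 8 for C⁵⁺ is:
E_8 = -13.6057 × 6²/8² = -7.65320625 eV
|E_8| = 7.65320625 eV

Convert to Joules:
KE = 7.65320625 eV × (1.602177 × 10⁻¹⁹ J/eV) = 1.2261791e-18 J

Using KE = ½mv²:
v = √(2·KE/m_e)
v = √(2 × 1.2261791e-18 J / 9.10938 × 10⁻³¹ kg)
v = 1.64077e+06 m/s

This is approximately 0.5473% the speed of light.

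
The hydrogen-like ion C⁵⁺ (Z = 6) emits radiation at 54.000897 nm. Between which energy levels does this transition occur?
n = 8 → n = 4

First, find the photon energy from the wavelength (hc = 1239.84 eV·nm):
E = hc/λ = 1239.84 eV·nm / 54.000897 nm = 22.959619 eV

The energy levels of C⁵⁺ satisfy E_n = -13.6057 × 6² / n² eV, so an emission n_i → n_f releases
ΔE = 13.6057 × 6² × (1/n_f² − 1/n_i²) eV.

Setting ΔE equal to the photon energy:
1/n_f² − 1/n_i² = 22.959619 / (13.6057 × 6²) = 0.046875001

Since 1/n_i² must be positive, we need 1/n_f² > 0.046875001, i.e. n_f ≤ 4. For each allowed n_f, solve n_i = (1/n_f² − 0.046875001)^(−1/2) and check whether it is a whole number:
  n_f = 1: 1/n_i² = 1.000000000 − 0.046875001 = 0.953124999 → n_i = 1.024  (not an integer) ✗
  n_f = 2: 1/n_i² = 0.250000000 − 0.046875001 = 0.203124999 → n_i = 2.219  (not an integer) ✗
  n_f = 3: 1/n_i² = 0.111111111 − 0.046875001 = 0.064236110 → n_i = 3.946  (not an integer) ✗
  n_f = 4: 1/n_i² = 0.062500000 − 0.046875001 = 0.015624999 → n_i = 8.000  → integer, n_i = 8 ✓

Only n_f = 4 gives an integer upper level, n_i = 8.

The transition is from n = 8 to n = 4 (emission).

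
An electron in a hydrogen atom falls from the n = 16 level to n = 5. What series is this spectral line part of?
Pfund series

The spectral series in hydrogen are named based on the final (lower) energy level:
- Lyman series: n_final = 1 (ultraviolet)
- Balmer series: n_final = 2 (visible/near-UV)
- Paschen series: n_final = 3 (infrared)
- Brackett series: n_final = 4 (infrared)
- Pfund series: n_final = 5 (far infrared)

Since this transition ends at n = 5, it belongs to the Pfund series.

For reference, this 16 → 5 line has photon energy
ΔE = 13.6057 eV × (1/5² - 1/16²) = 0.49108073 eV,
corresponding to wavelength λ = hc/ΔE = 1239.84 eV·nm / 0.49108073 eV = 2524.72 nm in the far infrared region.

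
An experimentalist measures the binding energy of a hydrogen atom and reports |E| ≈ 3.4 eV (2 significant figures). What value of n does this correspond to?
n = 2

The exact energy levels follow E_n = -13.6057 eV / n².

The measured value (-3.4 eV) is reported to only 2 significant figures, so we must test candidate n values and see which one matches to that precision.

Candidate energies:
  n = 1:  E = -13.6057/1² = -13.60570 eV
  n = 2:  E = -13.6057/2² = -3.40143 eV  ← matches
  n = 3:  E = -13.6057/3² = -1.51174 eV
  n = 4:  E = -13.6057/4² = -0.85036 eV

Checking against the measurement of -3.4 eV (2 sig figs), only n = 2 agrees:
E_2 = -3.40143 eV, which rounds to -3.4 eV ✓

Therefore n = 2.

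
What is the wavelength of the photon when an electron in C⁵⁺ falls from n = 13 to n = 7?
174.68024 nm

First, find the transition energy using E_n = -13.6057 Z² / n² eV:
E_13 = -13.6057 × 6² / 13² = -2.898255621 eV
E_7 = -13.6057 × 6² / 7² = -9.996024490 eV

Photon energy: |ΔE| = |E_7 - E_13| = 7.097768869 eV

Convert to wavelength using E = hc/λ with hc = 1239.84 eV·nm:
λ = hc/E = 1239.84 eV·nm / 7.097768869 eV
λ = 174.68024 nm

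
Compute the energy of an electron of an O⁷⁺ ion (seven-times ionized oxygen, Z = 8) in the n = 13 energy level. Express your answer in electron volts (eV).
-5.15245 eV

The energy levels of a hydrogen-like atom are given by:
E_n = -13.6057 Z² / n² eV  (with Z = 8 for O⁷⁺)

For n = 13:
E_13 = -13.6057 × 8² / 13²
E_13 = -13.6057 × 64 / 169
E_13 = -5.15245 eV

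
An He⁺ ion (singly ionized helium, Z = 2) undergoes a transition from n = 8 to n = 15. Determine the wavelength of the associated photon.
2037.611 nm

First, find the transition energy using E_n = -13.6057 Z² / n² eV:
E_8 = -13.6057 × 2² / 8² = -0.850356250 eV
E_15 = -13.6057 × 2² / 15² = -0.241879111 eV

Photon energy: |ΔE| = |E_15 - E_8| = 0.608477139 eV

Convert to wavelength using E = hc/λ with hc = 1239.84 eV·nm:
λ = hc/E = 1239.84 eV·nm / 0.608477139 eV
λ = 2037.611 nm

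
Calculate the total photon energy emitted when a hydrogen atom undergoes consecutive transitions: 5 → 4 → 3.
0.967516 eV

The energy levels of hydrogen are E_n = -13.6057 / n² eV.

First transition (5 → 4):
ΔE₁ = |E_4 - E_5|
ΔE₁ = |-0.850356250000 - (-0.544228000000)| = 0.306128250 eV

Second transition (4 → 3):
ΔE₂ = |E_3 - E_4|
ΔE₂ = |-1.511744444444 - (-0.850356250000)| = 0.661388194 eV

Total energy released:
E_total = ΔE₁ + ΔE₂ = 0.306128250 + 0.661388194 = 0.967516 eV

Note: This equals the direct transition 5 → 3: 0.967516 eV ✓
Energy is conserved regardless of the path taken.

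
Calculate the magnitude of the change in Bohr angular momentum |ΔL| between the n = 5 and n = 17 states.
1.26549e-33 J·s (or 12ℏ)

In the Bohr model, L_n = nℏ where ℏ = 1.0545718e-34 J·s.

L_17 = 17ℏ = 1.7927721e-33 J·s
L_5 = 5ℏ = 5.2728590e-34 J·s

ΔL = L_17 - L_5 = (17 - 5)ℏ = 12ℏ
ΔL = 12 × 1.0545718e-34 J·s = 1.26549e-33 J·s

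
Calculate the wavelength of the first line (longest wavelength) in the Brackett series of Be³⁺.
253.1292 nm

The longest wavelength corresponds to the smallest energy transition in the series.
The Brackett series has all transitions ending at n_f = 4.

For Be³⁺ (Z = 4), the first line (α-line) is the jump from n = 5 to n = 4:
E_5 = -13.6057 × 4² / 5² = -8.70764800 eV
E_4 = -13.6057 × 4² / 4² = -13.60570000 eV
ΔE = E_5 - E_4 = 4.89805200 eV

λ = hc/E = 1239.84 eV·nm / 4.89805200 eV
λ = 253.1292 nm

This is the α-line of the Brackett series in Be³⁺.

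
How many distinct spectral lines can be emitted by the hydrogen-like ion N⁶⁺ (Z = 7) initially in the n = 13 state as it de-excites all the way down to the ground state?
78

The electron can occupy levels n = 1, 2, ..., 13 during de-excitation — that is m = 13 - 1 + 1 = 13 distinct levels.

The number of distinct spectral lines equals the number of ways to choose 2 of these m levels (each pair gives one possible emission transition):

Number of lines = m(m-1)/2 = 13×12/2 = 78

These correspond to all possible transitions between the 13 levels:
13 → 12, 13 → 11, 13 → 10, 13 → 9, 13 → 8, 13 → 7, 13 → 6, 13 → 5...

Each transition produces a photon with a unique energy (and thus wavelength). This count does not depend on Z.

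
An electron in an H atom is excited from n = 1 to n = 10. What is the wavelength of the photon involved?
92.04698 nm

First, find the transition energy using E_n = -13.6057 / n² eV:
E_1 = -13.6057 / 1² = -13.6057000 eV
E_10 = -13.6057 / 10² = -0.1360570 eV

Photon energy: |ΔE| = |E_10 - E_1| = 13.4696430 eV

Convert to wavelength using E = hc/λ with hc = 1239.84 eV·nm:
λ = hc/E = 1239.84 eV·nm / 13.4696430 eV
λ = 92.04698 nm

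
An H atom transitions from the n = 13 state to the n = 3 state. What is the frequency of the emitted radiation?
3.4607e+14 Hz

First, find the transition energy:
E_13 = -13.6057 / 13² = -0.0805071 eV
E_3 = -13.6057 / 3² = -1.5117444 eV
|ΔE| = |E_3 - E_13| = 1.4312373 eV

Convert to Joules: E = 1.4312373 eV × (1.602177 × 10⁻¹⁹ J/eV) = 2.293095e-19 J

Using E = hf:
f = E/h = 2.293095e-19 J / (6.62607 × 10⁻³⁴ J·s)
f = 3.4607e+14 Hz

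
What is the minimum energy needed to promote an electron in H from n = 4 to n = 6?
0.472420 eV

The energy levels of a hydrogen-like atom are E_n = -13.6057 eV / n².

Energy at n = 4: E_4 = -13.6057 / 4² = -0.850356250 eV
Energy at n = 6: E_6 = -13.6057 / 6² = -0.377936111 eV

The excitation energy is the difference:
ΔE = E_6 - E_4
ΔE = -0.377936111 - (-0.850356250)
ΔE = 0.472420 eV

Since this is positive, energy must be absorbed (photon absorption).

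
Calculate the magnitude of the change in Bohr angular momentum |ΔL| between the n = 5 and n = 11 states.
6.3274e-34 J·s (or 6ℏ)

In the Bohr model, L_n = nℏ where ℏ = 1.054572e-34 J·s.

L_11 = 11ℏ = 1.160029e-33 J·s
L_5 = 5ℏ = 5.272860e-34 J·s

ΔL = L_11 - L_5 = (11 - 5)ℏ = 6ℏ
ΔL = 6 × 1.054572e-34 J·s = 6.3274e-34 J·s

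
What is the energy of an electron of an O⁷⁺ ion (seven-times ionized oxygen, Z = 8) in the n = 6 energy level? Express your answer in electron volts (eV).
-24.19 eV

The energy levels of a hydrogen-like atom are given by:
E_n = -13.6057 Z² / n² eV  (with Z = 8 for O⁷⁺)

For n = 6:
E_6 = -13.6057 × 8² / 6²
E_6 = -13.6057 × 64 / 36
E_6 = -24.19 eV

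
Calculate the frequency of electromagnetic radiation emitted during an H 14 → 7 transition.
5.035e+13 Hz

First, find the transition energy:
E_14 = -13.6057 / 14² = -0.0694168 eV
E_7 = -13.6057 / 7² = -0.2776673 eV
|ΔE| = |E_7 - E_14| = 0.2082505 eV

Convert to Joules: E = 0.2082505 eV × (1.602177 × 10⁻¹⁹ J/eV) = 3.33654e-20 J

Using E = hf:
f = E/h = 3.33654e-20 J / (6.62607 × 10⁻³⁴ J·s)
f = 5.035e+13 Hz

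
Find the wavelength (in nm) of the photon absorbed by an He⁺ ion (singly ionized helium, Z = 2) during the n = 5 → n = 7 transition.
1162.81 nm

First, find the transition energy using E_n = -13.6057 Z² / n² eV:
E_5 = -13.6057 × 2² / 5² = -2.1769120 eV
E_7 = -13.6057 × 2² / 7² = -1.1106694 eV

Photon energy: |ΔE| = |E_7 - E_5| = 1.0662426 eV

Convert to wavelength using E = hc/λ with hc = 1239.84 eV·nm:
λ = hc/E = 1239.84 eV·nm / 1.0662426 eV
λ = 1162.81 nm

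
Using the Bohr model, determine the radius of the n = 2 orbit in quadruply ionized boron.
0.0423 nm (or 0.4233 Å)

The Bohr radius formula is:
r_n = n² a₀ / Z

where a₀ = 0.0529177 nm is the Bohr radius.

For B⁴⁺ (Z = 5) at n = 2:
r_2 = 2² × 0.0529177 nm / 5
r_2 = 4 × 0.0529177 nm / 5
r_2 = 0.21167 nm / 5
r_2 = 0.0423 nm

The electron orbits at approximately 0.0423 nm from the nucleus.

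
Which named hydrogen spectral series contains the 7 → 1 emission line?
Lyman series

The spectral series in hydrogen are named based on the final (lower) energy level:
- Lyman series: n_final = 1 (ultraviolet)
- Balmer series: n_final = 2 (visible/near-UV)
- Paschen series: n_final = 3 (infrared)
- Brackett series: n_final = 4 (infrared)
- Pfund series: n_final = 5 (far infrared)

Since this transition ends at n = 1, it belongs to the Lyman series.

For reference, this 7 → 1 line has photon energy
ΔE = 13.6057 eV × (1/1² - 1/7²) = 13.328033 eV,
corresponding to wavelength λ = hc/ΔE = 1239.84 eV·nm / 13.328033 eV = 93.0250 nm in the ultraviolet region.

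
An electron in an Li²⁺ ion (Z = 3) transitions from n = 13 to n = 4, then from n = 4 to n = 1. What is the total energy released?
121.7267 eV

The energy levels of Li²⁺ are E_n = -13.6057 × 3² / n² eV.

First transition (13 → 4):
ΔE₁ = |E_4 - E_13|
ΔE₁ = |-7.6532062500 - (-0.7245639053)| = 6.9286423 eV

Second transition (4 → 1):
ΔE₂ = |E_1 - E_4|
ΔE₂ = |-122.4513000000 - (-7.6532062500)| = 114.7980938 eV

Total energy released:
E_total = ΔE₁ + ΔE₂ = 6.9286423 + 114.7980938 = 121.7267 eV

Note: This equals the direct transition 13 → 1: 121.7267 eV ✓
Energy is conserved regardless of the path taken.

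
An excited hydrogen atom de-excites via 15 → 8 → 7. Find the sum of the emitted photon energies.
0.21720 eV

The energy levels of hydrogen are E_n = -13.6057 / n² eV.

First transition (15 → 8):
ΔE₁ = |E_8 - E_15|
ΔE₁ = |-0.21258906250 - (-0.06046977778)| = 0.15211928 eV

Second transition (8 → 7):
ΔE₂ = |E_7 - E_8|
ΔE₂ = |-0.27766734694 - (-0.21258906250)| = 0.06507828 eV

Total energy released:
E_total = ΔE₁ + ΔE₂ = 0.15211928 + 0.06507828 = 0.21720 eV

Note: This equals the direct transition 15 → 7: 0.21720 eV ✓
Energy is conserved regardless of the path taken.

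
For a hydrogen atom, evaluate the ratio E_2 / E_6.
9.0000

Using E_n = -13.6057 Z² / n² eV with Z = 1:

E_2 = -13.6057 / 2² = -13.6057 / 4 = -3.4014250000 eV
E_6 = -13.6057 / 6² = -13.6057 / 36 = -0.3779361111 eV

The ratio is:
E_2/E_6 = (-3.4014250000) / (-0.3779361111)
E_2/E_6 = (-13.6057/4) / (-13.6057/36)
E_2/E_6 = 36/4
E_2/E_6 = 9.0000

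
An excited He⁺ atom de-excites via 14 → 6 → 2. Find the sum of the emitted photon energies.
13.3280 eV

The energy levels of He⁺ are E_n = -13.6057 × 2² / n² eV.

First transition (14 → 6):
ΔE₁ = |E_6 - E_14|
ΔE₁ = |-1.5117444444 - (-0.2776673469)| = 1.2340771 eV

Second transition (6 → 2):
ΔE₂ = |E_2 - E_6|
ΔE₂ = |-13.6057000000 - (-1.5117444444)| = 12.0939556 eV

Total energy released:
E_total = ΔE₁ + ΔE₂ = 1.2340771 + 12.0939556 = 13.3280 eV

Note: This equals the direct transition 14 → 2: 13.3280 eV ✓
Energy is conserved regardless of the path taken.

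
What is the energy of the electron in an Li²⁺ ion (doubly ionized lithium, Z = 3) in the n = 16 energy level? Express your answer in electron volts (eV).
-0.478325 eV

The energy levels of a hydrogen-like atom are given by:
E_n = -13.6057 Z² / n² eV  (with Z = 3 for Li²⁺)

For n = 16:
E_16 = -13.6057 × 3² / 16²
E_16 = -13.6057 × 9 / 256
E_16 = -0.478325 eV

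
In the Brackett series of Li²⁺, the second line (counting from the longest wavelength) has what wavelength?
291.60484 nm

The lines of a series are numbered from the longest wavelength (smallest ΔE) outward; the second line is the transition from n = n_f + 2 to n_f.
The Brackett series has all transitions ending at n_f = 4.

For Li²⁺ (Z = 3), the second line (β-line) is the jump from n = 6 to n = 4:
E_6 = -13.6057 × 3² / 6² = -3.401425000 eV
E_4 = -13.6057 × 3² / 4² = -7.653206250 eV
ΔE = E_6 - E_4 = 4.251781250 eV

λ = hc/E = 1239.84 eV·nm / 4.251781250 eV
λ = 291.60484 nm

This is the β-line of the Brackett series in Li²⁺.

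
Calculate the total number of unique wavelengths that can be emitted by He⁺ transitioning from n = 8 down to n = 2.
21

The electron can occupy levels n = 2, 3, ..., 8 during de-excitation — that is m = 8 - 2 + 1 = 7 distinct levels.

The number of distinct spectral lines equals the number of ways to choose 2 of these m levels (each pair gives one possible emission transition):

Number of lines = m(m-1)/2 = 7×6/2 = 21

These correspond to all possible transitions between the 7 levels:
8 → 7, 8 → 6, 8 → 5, 8 → 4, 8 → 3, 8 → 2, 7 → 6, 7 → 5...

Each transition produces a photon with a unique energy (and thus wavelength). This count does not depend on Z.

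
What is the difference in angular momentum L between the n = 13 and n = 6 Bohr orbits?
7.3820e-34 J·s (or 7ℏ)

In the Bohr model, L_n = nℏ where ℏ = 1.054572e-34 J·s.

L_13 = 13ℏ = 1.370944e-33 J·s
L_6 = 6ℏ = 6.327432e-34 J·s

ΔL = L_13 - L_6 = (13 - 6)ℏ = 7ℏ
ΔL = 7 × 1.054572e-34 J·s = 7.3820e-34 J·s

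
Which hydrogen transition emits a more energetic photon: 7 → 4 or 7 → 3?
7 → 3

Calculate the energy for each transition:

Transition 7 → 4:
ΔE₁ = |E_4 - E_7| = |-13.6057/4² - (-13.6057/7²)|
ΔE₁ = |-0.850356250 - (-0.277667347)| = 0.572689 eV

Transition 7 → 3:
ΔE₂ = |E_3 - E_7| = |-13.6057/3² - (-13.6057/7²)|
ΔE₂ = |-1.511744444 - (-0.277667347)| = 1.234077 eV

Since 1.234077 eV > 0.572689 eV, the transition 7 → 3 emits the more energetic photon.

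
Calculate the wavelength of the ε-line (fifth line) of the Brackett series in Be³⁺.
113.56 nm

The lines of a series are numbered from the longest wavelength (smallest ΔE) outward; the fifth line is the transition from n = n_f + 5 to n_f.
The Brackett series has all transitions ending at n_f = 4.

For Be³⁺ (Z = 4), the fifth line (ε-line) is the jump from n = 9 to n = 4:
E_9 = -13.6057 × 4² / 9² = -2.68755 eV
E_4 = -13.6057 × 4² / 4² = -13.60570 eV
ΔE = E_9 - E_4 = 10.91815 eV

λ = hc/E = 1239.84 eV·nm / 10.91815 eV
λ = 113.56 nm

This is the ε-line of the Brackett series in Be³⁺.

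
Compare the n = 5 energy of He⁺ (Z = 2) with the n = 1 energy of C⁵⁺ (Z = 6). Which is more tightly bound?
C⁵⁺ at n = 1 (E = -489.8052 eV)

Using E_n = -13.6057 Z² / n² eV:

He⁺ (Z = 2) at n = 5:
E = -13.6057 × 2² / 5² = -13.6057 × 4 / 25 = -2.1769120 eV

C⁵⁺ (Z = 6) at n = 1:
E = -13.6057 × 6² / 1² = -13.6057 × 36 / 1 = -489.8052000 eV

Since -489.8052000 eV < -2.1769120 eV,
C⁵⁺ at n = 1 is more tightly bound (requires more energy to ionize).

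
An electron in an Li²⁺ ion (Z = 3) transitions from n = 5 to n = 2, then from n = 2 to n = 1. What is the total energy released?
117.55 eV

The energy levels of Li²⁺ are E_n = -13.6057 × 3² / n² eV.

First transition (5 → 2):
ΔE₁ = |E_2 - E_5|
ΔE₁ = |-30.61282500 - (-4.89805200)| = 25.71477 eV

Second transition (2 → 1):
ΔE₂ = |E_1 - E_2|
ΔE₂ = |-122.45130000 - (-30.61282500)| = 91.83848 eV

Total energy released:
E_total = ΔE₁ + ΔE₂ = 25.71477 + 91.83848 = 117.55 eV

Note: This equals the direct transition 5 → 1: 117.55 eV ✓
Energy is conserved regardless of the path taken.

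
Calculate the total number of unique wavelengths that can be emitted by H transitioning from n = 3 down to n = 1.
3

The electron can occupy levels n = 1, 2, ..., 3 during de-excitation — that is m = 3 - 1 + 1 = 3 distinct levels.

The number of distinct spectral lines equals the number of ways to choose 2 of these m levels (each pair gives one possible emission transition):

Number of lines = m(m-1)/2 = 3×2/2 = 3

These correspond to all possible transitions between the 3 levels:
3 → 2, 3 → 1, 2 → 1

Each transition produces a photon with a unique energy (and thus wavelength). This count does not depend on Z.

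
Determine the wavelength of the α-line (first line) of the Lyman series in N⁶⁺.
2.479633 nm

The longest wavelength corresponds to the smallest energy transition in the series.
The Lyman series has all transitions ending at n_f = 1.

For N⁶⁺ (Z = 7), the first line (α-line) is the jump from n = 2 to n = 1:
E_2 = -13.6057 × 7² / 2² = -166.66982500 eV
E_1 = -13.6057 × 7² / 1² = -666.67930000 eV
ΔE = E_2 - E_1 = 500.00947500 eV

λ = hc/E = 1239.84 eV·nm / 500.00947500 eV
λ = 2.479633 nm

This is the α-line of the Lyman series in N⁶⁺.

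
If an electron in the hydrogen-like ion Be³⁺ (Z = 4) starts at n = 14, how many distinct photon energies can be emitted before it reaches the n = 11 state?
6

The electron can occupy levels n = 11, 12, ..., 14 during de-excitation — that is m = 14 - 11 + 1 = 4 distinct levels.

The number of distinct spectral lines equals the number of ways to choose 2 of these m levels (each pair gives one possible emission transition):

Number of lines = m(m-1)/2 = 4×3/2 = 6

These correspond to all possible transitions between the 4 levels:
14 → 13, 14 → 12, 14 → 11, 13 → 12, 13 → 11, 12 → 11

Each transition produces a photon with a unique energy (and thus wavelength). This count does not depend on Z.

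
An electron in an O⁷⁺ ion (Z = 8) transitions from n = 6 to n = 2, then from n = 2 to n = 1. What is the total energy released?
846.57689 eV

The energy levels of O⁷⁺ are E_n = -13.6057 × 8² / n² eV.

First transition (6 → 2):
ΔE₁ = |E_2 - E_6|
ΔE₁ = |-217.69120000000 - (-24.18791111111)| = 193.50328889 eV

Second transition (2 → 1):
ΔE₂ = |E_1 - E_2|
ΔE₂ = |-870.76480000000 - (-217.69120000000)| = 653.07360000 eV

Total energy released:
E_total = ΔE₁ + ΔE₂ = 193.50328889 + 653.07360000 = 846.57689 eV

Note: This equals the direct transition 6 → 1: 846.57689 eV ✓
Energy is conserved regardless of the path taken.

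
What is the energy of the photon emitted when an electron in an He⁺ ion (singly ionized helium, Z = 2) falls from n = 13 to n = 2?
13.283672 eV

The energy levels are E_n = -13.6057 Z² eV / n².

Energy at n = 13: E_13 = -13.6057 × 2² / 13² = -0.322028402 eV
Energy at n = 2: E_2 = -13.6057 × 2² / 2² = -13.605700000 eV

For emission (electron falling to lower state), the photon energy is:
E_photon = E_13 - E_2 = |-0.322028402 - (-13.605700000)|
E_photon = 13.283672 eV

This energy is carried away by the emitted photon.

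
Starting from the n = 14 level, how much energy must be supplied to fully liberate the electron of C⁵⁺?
2.499006 eV

The ionization energy is the energy needed to remove the electron completely (n → ∞).

For a hydrogen-like ion with Z = 6, E_n = -13.6057 Z² / n² eV.

At n = 14: E_14 = -13.6057 × 6² / 14² = -2.499006122 eV
At n = ∞: E_∞ = 0 eV

Ionization energy = E_∞ - E_14 = 0 - (-2.499006122) = 2.499006122 eV
Ionization energy ≈ 2.499006 eV

This is also called the binding energy of the electron in state n = 14.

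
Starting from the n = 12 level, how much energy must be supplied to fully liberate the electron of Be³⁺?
1.5117 eV

The ionization energy is the energy needed to remove the electron completely (n → ∞).

For a hydrogen-like ion with Z = 4, E_n = -13.6057 Z² / n² eV.

At n = 12: E_12 = -13.6057 × 4² / 12² = -1.5117444 eV
At n = ∞: E_∞ = 0 eV

Ionization energy = E_∞ - E_12 = 0 - (-1.5117444) = 1.5117444 eV
Ionization energy ≈ 1.5117 eV

This is also called the binding energy of the electron in state n = 12.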